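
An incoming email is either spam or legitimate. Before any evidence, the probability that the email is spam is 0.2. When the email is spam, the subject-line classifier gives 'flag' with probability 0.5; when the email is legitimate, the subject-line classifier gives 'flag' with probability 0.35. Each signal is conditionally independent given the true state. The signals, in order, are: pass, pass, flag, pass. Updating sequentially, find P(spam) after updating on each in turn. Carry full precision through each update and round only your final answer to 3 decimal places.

Each posterior becomes the prior for the next update.
After 'pass': P(spam) = 0.5·0.2000 / (0.5·0.2000 + 0.65·0.8000) ≈ 0.1613
After 'pass': P(spam) = 0.5·0.1613 / (0.5·0.1613 + 0.65·0.8387) ≈ 0.1289
After 'flag': P(spam) = 0.5·0.1289 / (0.5·0.1289 + 0.35·0.8711) ≈ 0.1745
After 'pass': P(spam) = 0.5·0.1745 / (0.5·0.1745 + 0.65·0.8255) ≈ 0.1398

0.140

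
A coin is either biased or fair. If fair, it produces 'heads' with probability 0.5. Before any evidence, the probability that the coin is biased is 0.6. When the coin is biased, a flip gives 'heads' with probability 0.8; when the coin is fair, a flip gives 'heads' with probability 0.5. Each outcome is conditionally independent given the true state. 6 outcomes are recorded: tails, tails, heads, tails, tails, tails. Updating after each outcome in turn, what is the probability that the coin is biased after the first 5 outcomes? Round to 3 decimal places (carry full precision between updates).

0.058

Each posterior becomes the prior for the next update.
After 'tails': P(biased) = 0.2·0.6000 / (0.2·0.6000 + 0.5·0.4000) ≈ 0.3750
After 'tails': P(biased) = 0.2·0.3750 / (0.2·0.3750 + 0.5·0.6250) ≈ 0.1935
After 'heads': P(biased) = 0.8·0.1935 / (0.8·0.1935 + 0.5·0.8065) ≈ 0.2775
After 'tails': P(biased) = 0.2·0.2775 / (0.2·0.2775 + 0.5·0.7225) ≈ 0.1331
After 'tails': P(biased) = 0.2·0.1331 / (0.2·0.1331 + 0.5·0.8669) ≈ 0.0579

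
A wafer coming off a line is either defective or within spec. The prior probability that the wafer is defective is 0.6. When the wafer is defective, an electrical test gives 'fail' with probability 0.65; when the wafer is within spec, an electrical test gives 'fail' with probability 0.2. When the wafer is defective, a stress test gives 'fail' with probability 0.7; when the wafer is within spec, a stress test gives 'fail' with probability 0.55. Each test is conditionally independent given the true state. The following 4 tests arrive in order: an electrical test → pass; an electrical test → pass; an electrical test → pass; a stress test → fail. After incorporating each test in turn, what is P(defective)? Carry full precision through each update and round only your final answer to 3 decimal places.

0.138

Each posterior becomes the prior for the next update.
After an electrical test='pass': P(defective) = 0.35·0.6000 / (0.35·0.6000 + 0.8·0.4000) ≈ 0.3962
After an electrical test='pass': P(defective) = 0.35·0.3962 / (0.35·0.3962 + 0.8·0.6038) ≈ 0.2231
After an electrical test='pass': P(defective) = 0.35·0.2231 / (0.35·0.2231 + 0.8·0.7769) ≈ 0.1116
After a stress test='fail': P(defective) = 0.7·0.1116 / (0.7·0.1116 + 0.55·0.8884) ≈ 0.1378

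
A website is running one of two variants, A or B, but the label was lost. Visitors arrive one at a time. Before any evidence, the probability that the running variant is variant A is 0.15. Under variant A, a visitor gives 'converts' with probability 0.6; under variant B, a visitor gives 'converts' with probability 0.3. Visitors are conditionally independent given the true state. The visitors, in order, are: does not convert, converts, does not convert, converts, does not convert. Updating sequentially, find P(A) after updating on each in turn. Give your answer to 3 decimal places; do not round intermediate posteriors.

0.116

After 'does not convert': P(A) = 0.4·0.1500 / (0.4·0.1500 + 0.7·0.8500) ≈ 0.0916
After 'converts': P(A) = 0.6·0.0916 / (0.6·0.0916 + 0.3·0.9084) ≈ 0.1678
After 'does not convert': P(A) = 0.4·0.1678 / (0.4·0.1678 + 0.7·0.8322) ≈ 0.1033
After 'converts': P(A) = 0.6·0.1033 / (0.6·0.1033 + 0.3·0.8967) ≈ 0.1873
After 'does not convert': P(A) = 0.4·0.1873 / (0.4·0.1873 + 0.7·0.8127) ≈ 0.1164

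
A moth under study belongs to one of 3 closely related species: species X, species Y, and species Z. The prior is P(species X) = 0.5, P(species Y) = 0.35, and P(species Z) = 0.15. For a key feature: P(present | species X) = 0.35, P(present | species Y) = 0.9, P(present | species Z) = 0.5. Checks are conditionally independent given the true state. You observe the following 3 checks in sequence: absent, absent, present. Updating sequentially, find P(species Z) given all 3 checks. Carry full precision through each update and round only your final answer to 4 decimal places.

0.1956

Apply Bayes' rule sequentially, carrying P(species Z) forward.
After 'absent': normaliser = 0.65·0.5000 + 0.1·0.3500 + 0.5·0.1500; P(species X) ≈ 0.7471, P(species Y) ≈ 0.0805, P(species Z) ≈ 0.1724
After 'absent': normaliser = 0.65·0.7471 + 0.1·0.0805 + 0.5·0.1724; P(species X) ≈ 0.8375, P(species Y) ≈ 0.0139, P(species Z) ≈ 0.1487
After 'present': normaliser = 0.35·0.8375 + 0.9·0.0139 + 0.5·0.1487; P(species X) ≈ 0.7715, P(species Y) ≈ 0.0329, P(species Z) ≈ 0.1956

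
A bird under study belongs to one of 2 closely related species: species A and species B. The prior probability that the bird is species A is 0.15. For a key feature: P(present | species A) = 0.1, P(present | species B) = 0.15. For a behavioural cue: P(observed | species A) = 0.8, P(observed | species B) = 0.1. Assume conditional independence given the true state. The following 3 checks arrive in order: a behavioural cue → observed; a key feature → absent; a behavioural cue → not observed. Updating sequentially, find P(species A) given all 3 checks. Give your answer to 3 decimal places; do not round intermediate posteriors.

0.249

After a behavioural cue='observed': P(species A) = 0.8·0.1500 / (0.8·0.1500 + 0.1·0.8500) ≈ 0.5854
After a key feature='absent': P(species A) = 0.9·0.5854 / (0.9·0.5854 + 0.85·0.4146) ≈ 0.5992
After a behavioural cue='not observed': P(species A) = 0.2·0.5992 / (0.2·0.5992 + 0.9·0.4008) ≈ 0.2494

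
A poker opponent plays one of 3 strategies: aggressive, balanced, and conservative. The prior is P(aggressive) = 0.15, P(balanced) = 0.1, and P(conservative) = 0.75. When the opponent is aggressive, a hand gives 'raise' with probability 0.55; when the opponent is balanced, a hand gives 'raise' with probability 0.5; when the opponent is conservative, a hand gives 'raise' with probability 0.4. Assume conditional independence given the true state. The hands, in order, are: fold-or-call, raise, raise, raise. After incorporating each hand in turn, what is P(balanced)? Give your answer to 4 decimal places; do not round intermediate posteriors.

After 'fold-or-call': normaliser = 0.45·0.1500 + 0.5·0.1000 + 0.6·0.7500; P(aggressive) ≈ 0.1189, P(balanced) ≈ 0.0881, P(conservative) ≈ 0.7930
After 'raise': normaliser = 0.55·0.1189 + 0.5·0.0881 + 0.4·0.7930; P(aggressive) ≈ 0.1533, P(balanced) ≈ 0.1033, P(conservative) ≈ 0.7434
After 'raise': normaliser = 0.55·0.1533 + 0.5·0.1033 + 0.4·0.7434; P(aggressive) ≈ 0.1946, P(balanced) ≈ 0.1191, P(conservative) ≈ 0.6862
After 'raise': normaliser = 0.55·0.1946 + 0.5·0.1191 + 0.4·0.6862; P(aggressive) ≈ 0.2427, P(balanced) ≈ 0.1350, P(conservative) ≈ 0.6223

0.1350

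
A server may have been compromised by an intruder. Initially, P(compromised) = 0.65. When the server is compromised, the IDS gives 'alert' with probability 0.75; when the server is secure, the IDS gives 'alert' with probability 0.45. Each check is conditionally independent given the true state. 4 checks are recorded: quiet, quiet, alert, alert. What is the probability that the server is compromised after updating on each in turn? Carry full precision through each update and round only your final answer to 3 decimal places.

0.516

After 'quiet': P(compromised) = 0.25·0.6500 / (0.25·0.6500 + 0.55·0.3500) ≈ 0.4577
After 'quiet': P(compromised) = 0.25·0.4577 / (0.25·0.4577 + 0.55·0.5423) ≈ 0.2773
After 'alert': P(compromised) = 0.75·0.2773 / (0.75·0.2773 + 0.45·0.7227) ≈ 0.3901
After 'alert': P(compromised) = 0.75·0.3901 / (0.75·0.3901 + 0.45·0.6099) ≈ 0.5159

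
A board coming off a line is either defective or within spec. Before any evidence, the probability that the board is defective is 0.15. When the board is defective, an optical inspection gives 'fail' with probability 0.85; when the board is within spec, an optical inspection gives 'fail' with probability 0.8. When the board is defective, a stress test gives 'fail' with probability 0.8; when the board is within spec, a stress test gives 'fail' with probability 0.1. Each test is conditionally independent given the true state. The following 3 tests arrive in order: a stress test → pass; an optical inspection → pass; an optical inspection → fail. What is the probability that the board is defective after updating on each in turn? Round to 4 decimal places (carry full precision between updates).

After a stress test='pass': P(defective) = 0.2·0.1500 / (0.2·0.1500 + 0.9·0.8500) ≈ 0.0377
After an optical inspection='pass': P(defective) = 0.15·0.0377 / (0.15·0.0377 + 0.2·0.9623) ≈ 0.0286
After an optical inspection='fail': P(defective) = 0.85·0.0286 / (0.85·0.0286 + 0.8·0.9714) ≈ 0.0303

0.0303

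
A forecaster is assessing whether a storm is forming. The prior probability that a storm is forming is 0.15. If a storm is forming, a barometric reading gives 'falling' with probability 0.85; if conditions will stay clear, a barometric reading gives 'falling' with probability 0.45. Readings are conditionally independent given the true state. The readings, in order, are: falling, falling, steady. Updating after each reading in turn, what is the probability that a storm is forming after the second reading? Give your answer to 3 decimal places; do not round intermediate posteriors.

0.386

After 'falling': P(storm) = 0.85·0.1500 / (0.85·0.1500 + 0.45·0.8500) ≈ 0.2500
After 'falling': P(storm) = 0.85·0.2500 / (0.85·0.2500 + 0.45·0.7500) ≈ 0.3864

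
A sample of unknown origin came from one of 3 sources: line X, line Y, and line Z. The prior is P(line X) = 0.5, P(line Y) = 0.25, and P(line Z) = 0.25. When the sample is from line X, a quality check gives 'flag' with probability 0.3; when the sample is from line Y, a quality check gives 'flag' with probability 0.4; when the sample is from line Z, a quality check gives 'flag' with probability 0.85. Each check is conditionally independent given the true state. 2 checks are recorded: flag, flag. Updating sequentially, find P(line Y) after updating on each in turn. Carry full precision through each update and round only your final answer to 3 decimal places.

0.151

Apply Bayes' rule sequentially, carrying P(line Y) forward.
After 'flag': normaliser = 0.3·0.5000 + 0.4·0.2500 + 0.85·0.2500; P(line X) ≈ 0.3243, P(line Y) ≈ 0.2162, P(line Z) ≈ 0.4595
After 'flag': normaliser = 0.3·0.3243 + 0.4·0.2162 + 0.85·0.4595; P(line X) ≈ 0.1694, P(line Y) ≈ 0.1506, P(line Z) ≈ 0.6800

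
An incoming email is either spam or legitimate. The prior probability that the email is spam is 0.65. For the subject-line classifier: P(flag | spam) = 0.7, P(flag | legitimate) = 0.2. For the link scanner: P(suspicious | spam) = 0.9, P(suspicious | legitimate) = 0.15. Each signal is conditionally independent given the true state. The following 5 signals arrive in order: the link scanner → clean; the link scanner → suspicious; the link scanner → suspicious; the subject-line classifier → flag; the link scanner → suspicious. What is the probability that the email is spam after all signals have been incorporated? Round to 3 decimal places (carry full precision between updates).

After the link scanner='clean': P(spam) = 0.1·0.6500 / (0.1·0.6500 + 0.85·0.3500) ≈ 0.1793
After the link scanner='suspicious': P(spam) = 0.9·0.1793 / (0.9·0.1793 + 0.15·0.8207) ≈ 0.5673
After the link scanner='suspicious': P(spam) = 0.9·0.5673 / (0.9·0.5673 + 0.15·0.4327) ≈ 0.8872
After the subject-line classifier='flag': P(spam) = 0.7·0.8872 / (0.7·0.8872 + 0.2·0.1128) ≈ 0.9649
After the link scanner='suspicious': P(spam) = 0.9·0.9649 / (0.9·0.9649 + 0.15·0.0351) ≈ 0.9940

0.994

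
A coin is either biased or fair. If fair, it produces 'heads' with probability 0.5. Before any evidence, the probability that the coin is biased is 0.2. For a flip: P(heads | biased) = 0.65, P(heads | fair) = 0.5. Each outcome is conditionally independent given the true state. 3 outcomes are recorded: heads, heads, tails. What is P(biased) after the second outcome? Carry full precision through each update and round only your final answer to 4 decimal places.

Apply Bayes' rule sequentially, carrying P(biased) forward.
After 'heads': P(biased) = 0.65·0.2000 / (0.65·0.2000 + 0.5·0.8000) ≈ 0.2453
After 'heads': P(biased) = 0.65·0.2453 / (0.65·0.2453 + 0.5·0.7547) ≈ 0.2970

0.2970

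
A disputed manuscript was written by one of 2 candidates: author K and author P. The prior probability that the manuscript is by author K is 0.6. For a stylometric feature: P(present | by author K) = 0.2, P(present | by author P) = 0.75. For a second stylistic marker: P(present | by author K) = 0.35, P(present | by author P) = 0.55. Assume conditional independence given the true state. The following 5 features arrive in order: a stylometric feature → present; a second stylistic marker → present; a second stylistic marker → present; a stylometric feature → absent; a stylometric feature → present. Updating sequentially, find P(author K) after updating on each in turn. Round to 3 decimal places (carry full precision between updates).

0.121

After a stylometric feature='present': P(author K) = 0.2·0.6000 / (0.2·0.6000 + 0.75·0.4000) ≈ 0.2857
After a second stylistic marker='present': P(author K) = 0.35·0.2857 / (0.35·0.2857 + 0.55·0.7143) ≈ 0.2029
After a second stylistic marker='present': P(author K) = 0.35·0.2029 / (0.35·0.2029 + 0.55·0.7971) ≈ 0.1394
After a stylometric feature='absent': P(author K) = 0.8·0.1394 / (0.8·0.1394 + 0.25·0.8606) ≈ 0.3414
After a stylometric feature='present': P(author K) = 0.2·0.3414 / (0.2·0.3414 + 0.75·0.6586) ≈ 0.1214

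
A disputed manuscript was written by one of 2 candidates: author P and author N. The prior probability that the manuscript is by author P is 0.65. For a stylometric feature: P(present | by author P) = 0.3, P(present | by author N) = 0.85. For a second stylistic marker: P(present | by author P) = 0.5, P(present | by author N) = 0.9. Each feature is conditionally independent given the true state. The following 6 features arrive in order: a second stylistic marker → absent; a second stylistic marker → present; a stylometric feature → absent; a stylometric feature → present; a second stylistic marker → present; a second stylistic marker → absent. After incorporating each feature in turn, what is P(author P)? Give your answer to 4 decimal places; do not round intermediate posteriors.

0.9594

After a second stylistic marker='absent': P(author P) = 0.5·0.6500 / (0.5·0.6500 + 0.1·0.3500) ≈ 0.9028
After a second stylistic marker='present': P(author P) = 0.5·0.9028 / (0.5·0.9028 + 0.9·0.0972) ≈ 0.8376
After a stylometric feature='absent': P(author P) = 0.7·0.8376 / (0.7·0.8376 + 0.15·0.1624) ≈ 0.9601
After a stylometric feature='present': P(author P) = 0.3·0.9601 / (0.3·0.9601 + 0.85·0.0399) ≈ 0.8947
After a second stylistic marker='present': P(author P) = 0.5·0.8947 / (0.5·0.8947 + 0.9·0.1053) ≈ 0.8252
After a second stylistic marker='absent': P(author P) = 0.5·0.8252 / (0.5·0.8252 + 0.1·0.1748) ≈ 0.9594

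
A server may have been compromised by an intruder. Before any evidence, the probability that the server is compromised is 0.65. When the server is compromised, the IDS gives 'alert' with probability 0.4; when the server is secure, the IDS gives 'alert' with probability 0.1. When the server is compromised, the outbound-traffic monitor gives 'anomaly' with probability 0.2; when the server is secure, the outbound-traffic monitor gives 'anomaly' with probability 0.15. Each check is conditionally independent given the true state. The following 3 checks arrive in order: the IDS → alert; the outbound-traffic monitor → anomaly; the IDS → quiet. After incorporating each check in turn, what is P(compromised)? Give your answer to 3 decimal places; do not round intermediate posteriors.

After the IDS='alert': P(compromised) = 0.4·0.6500 / (0.4·0.6500 + 0.1·0.3500) ≈ 0.8814
After the outbound-traffic monitor='anomaly': P(compromised) = 0.2·0.8814 / (0.2·0.8814 + 0.15·0.1186) ≈ 0.9083
After the IDS='quiet': P(compromised) = 0.6·0.9083 / (0.6·0.9083 + 0.9·0.0917) ≈ 0.8685

0.868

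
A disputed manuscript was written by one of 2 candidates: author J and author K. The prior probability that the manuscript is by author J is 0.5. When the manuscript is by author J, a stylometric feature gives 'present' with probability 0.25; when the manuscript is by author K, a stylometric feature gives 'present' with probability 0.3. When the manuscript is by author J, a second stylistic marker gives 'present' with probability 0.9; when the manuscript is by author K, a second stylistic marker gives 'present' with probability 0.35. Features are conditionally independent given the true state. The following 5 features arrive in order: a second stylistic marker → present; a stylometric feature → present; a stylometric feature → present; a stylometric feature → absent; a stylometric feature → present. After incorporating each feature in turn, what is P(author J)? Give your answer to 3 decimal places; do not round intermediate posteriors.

0.615

Apply Bayes' rule sequentially, carrying P(author J) forward.
After a second stylistic marker='present': P(author J) = 0.9·0.5000 / (0.9·0.5000 + 0.35·0.5000) ≈ 0.7200
After a stylometric feature='present': P(author J) = 0.25·0.7200 / (0.25·0.7200 + 0.3·0.2800) ≈ 0.6818
After a stylometric feature='present': P(author J) = 0.25·0.6818 / (0.25·0.6818 + 0.3·0.3182) ≈ 0.6410
After a stylometric feature='absent': P(author J) = 0.75·0.6410 / (0.75·0.6410 + 0.7·0.3590) ≈ 0.6567
After a stylometric feature='present': P(author J) = 0.25·0.6567 / (0.25·0.6567 + 0.3·0.3433) ≈ 0.6146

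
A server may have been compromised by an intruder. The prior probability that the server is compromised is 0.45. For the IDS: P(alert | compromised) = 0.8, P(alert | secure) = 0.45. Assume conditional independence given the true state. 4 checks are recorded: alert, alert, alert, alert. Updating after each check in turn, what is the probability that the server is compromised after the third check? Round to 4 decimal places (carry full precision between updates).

0.8213

After 'alert': P(compromised) = 0.8·0.4500 / (0.8·0.4500 + 0.45·0.5500) ≈ 0.5926
After 'alert': P(compromised) = 0.8·0.5926 / (0.8·0.5926 + 0.45·0.4074) ≈ 0.7211
After 'alert': P(compromised) = 0.8·0.7211 / (0.8·0.7211 + 0.45·0.2789) ≈ 0.8213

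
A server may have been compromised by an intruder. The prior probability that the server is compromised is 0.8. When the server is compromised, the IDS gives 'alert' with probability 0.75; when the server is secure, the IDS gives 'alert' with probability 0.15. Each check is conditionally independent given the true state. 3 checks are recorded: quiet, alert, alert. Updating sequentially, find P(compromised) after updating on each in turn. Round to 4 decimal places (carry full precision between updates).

After 'quiet': P(compromised) = 0.25·0.8000 / (0.25·0.8000 + 0.85·0.2000) ≈ 0.5405
After 'alert': P(compromised) = 0.75·0.5405 / (0.75·0.5405 + 0.15·0.4595) ≈ 0.8547
After 'alert': P(compromised) = 0.75·0.8547 / (0.75·0.8547 + 0.15·0.1453) ≈ 0.9671

0.9671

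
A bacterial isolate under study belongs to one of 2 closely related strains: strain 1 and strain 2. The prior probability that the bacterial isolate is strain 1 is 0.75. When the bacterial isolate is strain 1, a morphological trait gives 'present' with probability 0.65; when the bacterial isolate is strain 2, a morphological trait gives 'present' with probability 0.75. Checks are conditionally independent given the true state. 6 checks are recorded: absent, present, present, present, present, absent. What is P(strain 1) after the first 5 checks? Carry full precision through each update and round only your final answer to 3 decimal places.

After 'absent': P(strain 1) = 0.35·0.7500 / (0.35·0.7500 + 0.25·0.2500) ≈ 0.8077
After 'present': P(strain 1) = 0.65·0.8077 / (0.65·0.8077 + 0.75·0.1923) ≈ 0.7845
After 'present': P(strain 1) = 0.65·0.7845 / (0.65·0.7845 + 0.75·0.2155) ≈ 0.7593
After 'present': P(strain 1) = 0.65·0.7593 / (0.65·0.7593 + 0.75·0.2407) ≈ 0.7322
After 'present': P(strain 1) = 0.65·0.7322 / (0.65·0.7322 + 0.75·0.2678) ≈ 0.7032

0.703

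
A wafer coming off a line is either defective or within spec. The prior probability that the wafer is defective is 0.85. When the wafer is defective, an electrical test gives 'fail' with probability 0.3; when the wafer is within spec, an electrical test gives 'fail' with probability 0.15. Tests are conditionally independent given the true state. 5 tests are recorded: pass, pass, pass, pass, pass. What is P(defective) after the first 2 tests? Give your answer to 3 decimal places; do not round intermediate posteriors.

0.794

After 'pass': P(defective) = 0.7·0.8500 / (0.7·0.8500 + 0.85·0.1500) ≈ 0.8235
After 'pass': P(defective) = 0.7·0.8235 / (0.7·0.8235 + 0.85·0.1765) ≈ 0.7935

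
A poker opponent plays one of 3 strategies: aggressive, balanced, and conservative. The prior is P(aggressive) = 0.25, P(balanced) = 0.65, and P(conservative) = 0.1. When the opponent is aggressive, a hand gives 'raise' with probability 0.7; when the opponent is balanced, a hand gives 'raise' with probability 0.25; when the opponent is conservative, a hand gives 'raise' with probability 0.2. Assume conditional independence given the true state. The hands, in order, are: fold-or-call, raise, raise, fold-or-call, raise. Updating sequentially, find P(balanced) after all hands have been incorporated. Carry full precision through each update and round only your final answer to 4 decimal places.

0.4097

After 'fold-or-call': normaliser = 0.3·0.2500 + 0.75·0.6500 + 0.8·0.1000; P(aggressive) ≈ 0.1167, P(balanced) ≈ 0.7588, P(conservative) ≈ 0.1245
After 'raise': normaliser = 0.7·0.1167 + 0.25·0.7588 + 0.2·0.1245; P(aggressive) ≈ 0.2758, P(balanced) ≈ 0.6402, P(conservative) ≈ 0.0840
After 'raise': normaliser = 0.7·0.2758 + 0.25·0.6402 + 0.2·0.0840; P(aggressive) ≈ 0.5219, P(balanced) ≈ 0.4327, P(conservative) ≈ 0.0454
After 'fold-or-call': normaliser = 0.3·0.5219 + 0.75·0.4327 + 0.8·0.0454; P(aggressive) ≈ 0.3026, P(balanced) ≈ 0.6272, P(conservative) ≈ 0.0703
After 'raise': normaliser = 0.7·0.3026 + 0.25·0.6272 + 0.2·0.0703; P(aggressive) ≈ 0.5535, P(balanced) ≈ 0.4097, P(conservative) ≈ 0.0367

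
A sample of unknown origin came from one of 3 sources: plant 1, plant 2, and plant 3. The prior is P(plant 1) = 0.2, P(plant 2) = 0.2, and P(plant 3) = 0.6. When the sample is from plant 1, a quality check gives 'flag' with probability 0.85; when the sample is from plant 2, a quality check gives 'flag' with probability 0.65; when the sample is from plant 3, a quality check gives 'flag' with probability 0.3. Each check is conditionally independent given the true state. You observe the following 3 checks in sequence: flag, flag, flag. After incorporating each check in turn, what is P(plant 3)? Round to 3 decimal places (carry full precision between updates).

Each posterior becomes the prior for the next update.
After 'flag': normaliser = 0.85·0.2000 + 0.65·0.2000 + 0.3·0.6000; P(plant 1) ≈ 0.3542, P(plant 2) ≈ 0.2708, P(plant 3) ≈ 0.3750
After 'flag': normaliser = 0.85·0.3542 + 0.65·0.2708 + 0.3·0.3750; P(plant 1) ≈ 0.5106, P(plant 2) ≈ 0.2986, P(plant 3) ≈ 0.1908
After 'flag': normaliser = 0.85·0.5106 + 0.65·0.2986 + 0.3·0.1908; P(plant 1) ≈ 0.6333, P(plant 2) ≈ 0.2832, P(plant 3) ≈ 0.0835

0.084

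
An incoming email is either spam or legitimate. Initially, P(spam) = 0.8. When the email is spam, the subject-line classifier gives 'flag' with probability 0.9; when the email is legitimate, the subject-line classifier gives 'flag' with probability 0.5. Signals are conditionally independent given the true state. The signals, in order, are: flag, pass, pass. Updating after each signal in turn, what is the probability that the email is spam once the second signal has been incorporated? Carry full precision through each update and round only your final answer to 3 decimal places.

After 'flag': P(spam) = 0.9·0.8000 / (0.9·0.8000 + 0.5·0.2000) ≈ 0.8780
After 'pass': P(spam) = 0.1·0.8780 / (0.1·0.8780 + 0.5·0.1220) ≈ 0.5902

0.590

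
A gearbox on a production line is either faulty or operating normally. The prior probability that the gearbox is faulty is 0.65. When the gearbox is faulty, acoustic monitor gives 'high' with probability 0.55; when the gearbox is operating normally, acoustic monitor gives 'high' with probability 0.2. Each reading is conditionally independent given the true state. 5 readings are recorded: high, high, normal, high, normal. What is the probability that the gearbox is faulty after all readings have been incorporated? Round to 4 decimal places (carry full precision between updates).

0.9244

After 'high': P(faulty) = 0.55·0.6500 / (0.55·0.6500 + 0.2·0.3500) ≈ 0.8363
After 'high': P(faulty) = 0.55·0.8363 / (0.55·0.8363 + 0.2·0.1637) ≈ 0.9335
After 'normal': P(faulty) = 0.45·0.9335 / (0.45·0.9335 + 0.8·0.0665) ≈ 0.8876
After 'high': P(faulty) = 0.55·0.8876 / (0.55·0.8876 + 0.2·0.1124) ≈ 0.9560
After 'normal': P(faulty) = 0.45·0.9560 / (0.45·0.9560 + 0.8·0.0440) ≈ 0.9244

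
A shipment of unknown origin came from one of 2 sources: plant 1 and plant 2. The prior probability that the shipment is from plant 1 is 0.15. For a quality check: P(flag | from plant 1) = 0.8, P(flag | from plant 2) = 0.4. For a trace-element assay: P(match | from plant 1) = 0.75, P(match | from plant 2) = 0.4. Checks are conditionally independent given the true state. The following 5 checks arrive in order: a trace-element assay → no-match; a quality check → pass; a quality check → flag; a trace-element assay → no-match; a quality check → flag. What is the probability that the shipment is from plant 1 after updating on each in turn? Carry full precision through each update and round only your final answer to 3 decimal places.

After a trace-element assay='no-match': P(plant 1) = 0.25·0.1500 / (0.25·0.1500 + 0.6·0.8500) ≈ 0.0685
After a quality check='pass': P(plant 1) = 0.2·0.0685 / (0.2·0.0685 + 0.6·0.9315) ≈ 0.0239
After a quality check='flag': P(plant 1) = 0.8·0.0239 / (0.8·0.0239 + 0.4·0.9761) ≈ 0.0467
After a trace-element assay='no-match': P(plant 1) = 0.25·0.0467 / (0.25·0.0467 + 0.6·0.9533) ≈ 0.0200
After a quality check='flag': P(plant 1) = 0.8·0.0200 / (0.8·0.0200 + 0.4·0.9800) ≈ 0.0392

0.039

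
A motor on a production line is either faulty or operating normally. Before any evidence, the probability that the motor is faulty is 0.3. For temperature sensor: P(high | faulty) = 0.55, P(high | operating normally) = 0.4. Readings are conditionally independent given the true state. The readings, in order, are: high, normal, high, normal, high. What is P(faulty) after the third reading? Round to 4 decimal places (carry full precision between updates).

0.3780

After 'high': P(faulty) = 0.55·0.3000 / (0.55·0.3000 + 0.4·0.7000) ≈ 0.3708
After 'normal': P(faulty) = 0.45·0.3708 / (0.45·0.3708 + 0.6·0.6292) ≈ 0.3065
After 'high': P(faulty) = 0.55·0.3065 / (0.55·0.3065 + 0.4·0.6935) ≈ 0.3780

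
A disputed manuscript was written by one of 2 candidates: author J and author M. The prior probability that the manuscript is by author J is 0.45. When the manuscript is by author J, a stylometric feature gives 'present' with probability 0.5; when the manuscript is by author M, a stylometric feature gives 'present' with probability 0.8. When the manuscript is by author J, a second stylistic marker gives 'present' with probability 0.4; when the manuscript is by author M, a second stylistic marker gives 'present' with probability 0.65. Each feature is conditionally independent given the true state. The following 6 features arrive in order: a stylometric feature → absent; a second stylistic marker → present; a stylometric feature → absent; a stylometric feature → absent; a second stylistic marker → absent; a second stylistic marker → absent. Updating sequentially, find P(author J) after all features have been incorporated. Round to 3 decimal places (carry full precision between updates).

0.959

After a stylometric feature='absent': P(author J) = 0.5·0.4500 / (0.5·0.4500 + 0.2·0.5500) ≈ 0.6716
After a second stylistic marker='present': P(author J) = 0.4·0.6716 / (0.4·0.6716 + 0.65·0.3284) ≈ 0.5573
After a stylometric feature='absent': P(author J) = 0.5·0.5573 / (0.5·0.5573 + 0.2·0.4427) ≈ 0.7589
After a stylometric feature='absent': P(author J) = 0.5·0.7589 / (0.5·0.7589 + 0.2·0.2411) ≈ 0.8872
After a second stylistic marker='absent': P(author J) = 0.6·0.8872 / (0.6·0.8872 + 0.35·0.1128) ≈ 0.9310
After a second stylistic marker='absent': P(author J) = 0.6·0.9310 / (0.6·0.9310 + 0.35·0.0690) ≈ 0.9585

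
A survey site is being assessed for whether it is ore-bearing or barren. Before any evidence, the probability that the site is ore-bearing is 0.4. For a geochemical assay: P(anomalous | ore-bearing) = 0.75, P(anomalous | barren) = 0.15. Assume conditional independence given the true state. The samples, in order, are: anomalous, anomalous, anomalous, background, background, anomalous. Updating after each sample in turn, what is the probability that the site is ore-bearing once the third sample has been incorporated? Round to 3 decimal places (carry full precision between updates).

Each posterior becomes the prior for the next update.
After 'anomalous': P(ore) = 0.75·0.4000 / (0.75·0.4000 + 0.15·0.6000) ≈ 0.7692
After 'anomalous': P(ore) = 0.75·0.7692 / (0.75·0.7692 + 0.15·0.2308) ≈ 0.9434
After 'anomalous': P(ore) = 0.75·0.9434 / (0.75·0.9434 + 0.15·0.0566) ≈ 0.9881

0.988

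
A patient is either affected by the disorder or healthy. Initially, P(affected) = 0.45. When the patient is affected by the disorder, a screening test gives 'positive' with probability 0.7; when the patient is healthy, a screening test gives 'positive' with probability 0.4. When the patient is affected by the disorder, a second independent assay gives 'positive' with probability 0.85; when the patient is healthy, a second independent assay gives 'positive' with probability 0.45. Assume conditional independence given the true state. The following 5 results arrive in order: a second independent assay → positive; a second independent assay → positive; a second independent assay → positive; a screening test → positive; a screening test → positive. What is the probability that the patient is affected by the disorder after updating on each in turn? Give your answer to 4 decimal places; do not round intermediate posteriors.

0.9441

After a second independent assay='positive': P(affected) = 0.85·0.4500 / (0.85·0.4500 + 0.45·0.5500) ≈ 0.6071
After a second independent assay='positive': P(affected) = 0.85·0.6071 / (0.85·0.6071 + 0.45·0.3929) ≈ 0.7448
After a second independent assay='positive': P(affected) = 0.85·0.7448 / (0.85·0.7448 + 0.45·0.2552) ≈ 0.8465
After a screening test='positive': P(affected) = 0.7·0.8465 / (0.7·0.8465 + 0.4·0.1535) ≈ 0.9061
After a screening test='positive': P(affected) = 0.7·0.9061 / (0.7·0.9061 + 0.4·0.0939) ≈ 0.9441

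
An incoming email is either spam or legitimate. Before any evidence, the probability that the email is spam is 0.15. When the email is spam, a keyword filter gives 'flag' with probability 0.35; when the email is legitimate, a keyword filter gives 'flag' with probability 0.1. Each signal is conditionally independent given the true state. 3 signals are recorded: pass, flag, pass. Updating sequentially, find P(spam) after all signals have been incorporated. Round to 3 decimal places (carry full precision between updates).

0.244

After 'pass': P(spam) = 0.65·0.1500 / (0.65·0.1500 + 0.9·0.8500) ≈ 0.1130
After 'flag': P(spam) = 0.35·0.1130 / (0.35·0.1130 + 0.1·0.8870) ≈ 0.3085
After 'pass': P(spam) = 0.65·0.3085 / (0.65·0.3085 + 0.9·0.6915) ≈ 0.2437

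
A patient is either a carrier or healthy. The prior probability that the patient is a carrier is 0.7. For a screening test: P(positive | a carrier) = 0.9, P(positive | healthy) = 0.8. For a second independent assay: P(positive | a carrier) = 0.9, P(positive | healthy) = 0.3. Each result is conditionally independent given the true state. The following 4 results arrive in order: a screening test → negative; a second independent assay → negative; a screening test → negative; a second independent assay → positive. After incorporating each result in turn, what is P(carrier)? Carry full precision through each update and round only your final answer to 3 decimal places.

0.200

Each posterior becomes the prior for the next update.
After a screening test='negative': P(carrier) = 0.1·0.7000 / (0.1·0.7000 + 0.2·0.3000) ≈ 0.5385
After a second independent assay='negative': P(carrier) = 0.1·0.5385 / (0.1·0.5385 + 0.7·0.4615) ≈ 0.1429
After a screening test='negative': P(carrier) = 0.1·0.1429 / (0.1·0.1429 + 0.2·0.8571) ≈ 0.0769
After a second independent assay='positive': P(carrier) = 0.9·0.0769 / (0.9·0.0769 + 0.3·0.9231) ≈ 0.2000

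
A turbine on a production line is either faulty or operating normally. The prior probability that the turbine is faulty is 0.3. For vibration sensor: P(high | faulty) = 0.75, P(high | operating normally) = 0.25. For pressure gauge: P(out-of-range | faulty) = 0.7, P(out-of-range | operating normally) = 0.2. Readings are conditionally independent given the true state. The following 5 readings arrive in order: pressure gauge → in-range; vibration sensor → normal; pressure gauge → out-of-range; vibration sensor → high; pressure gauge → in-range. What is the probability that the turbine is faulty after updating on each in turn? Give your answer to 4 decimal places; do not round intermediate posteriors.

After pressure gauge='in-range': P(faulty) = 0.3·0.3000 / (0.3·0.3000 + 0.8·0.7000) ≈ 0.1385
After vibration sensor='normal': P(faulty) = 0.25·0.1385 / (0.25·0.1385 + 0.75·0.8615) ≈ 0.0508
After pressure gauge='out-of-range': P(faulty) = 0.7·0.0508 / (0.7·0.0508 + 0.2·0.9492) ≈ 0.1579
After vibration sensor='high': P(faulty) = 0.75·0.1579 / (0.75·0.1579 + 0.25·0.8421) ≈ 0.3600
After pressure gauge='in-range': P(faulty) = 0.3·0.3600 / (0.3·0.3600 + 0.8·0.6400) ≈ 0.1742

0.1742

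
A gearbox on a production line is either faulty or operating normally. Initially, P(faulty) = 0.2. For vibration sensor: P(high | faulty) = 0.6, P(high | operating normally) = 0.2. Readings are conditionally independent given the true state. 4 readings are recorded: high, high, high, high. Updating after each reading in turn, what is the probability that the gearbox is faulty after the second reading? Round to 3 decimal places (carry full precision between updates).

After 'high': P(faulty) = 0.6·0.2000 / (0.6·0.2000 + 0.2·0.8000) ≈ 0.4286
After 'high': P(faulty) = 0.6·0.4286 / (0.6·0.4286 + 0.2·0.5714) ≈ 0.6923

0.692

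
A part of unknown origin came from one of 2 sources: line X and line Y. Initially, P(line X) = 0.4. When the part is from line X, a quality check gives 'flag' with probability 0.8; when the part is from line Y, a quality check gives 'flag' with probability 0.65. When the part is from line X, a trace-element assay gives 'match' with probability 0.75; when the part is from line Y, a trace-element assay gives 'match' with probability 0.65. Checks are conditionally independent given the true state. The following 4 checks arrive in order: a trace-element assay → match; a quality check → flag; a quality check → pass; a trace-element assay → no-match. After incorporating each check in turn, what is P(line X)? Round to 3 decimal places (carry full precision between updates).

0.279

After a trace-element assay='match': P(line X) = 0.75·0.4000 / (0.75·0.4000 + 0.65·0.6000) ≈ 0.4348
After a quality check='flag': P(line X) = 0.8·0.4348 / (0.8·0.4348 + 0.65·0.5652) ≈ 0.4863
After a quality check='pass': P(line X) = 0.2·0.4863 / (0.2·0.4863 + 0.35·0.5137) ≈ 0.3511
After a trace-element assay='no-match': P(line X) = 0.25·0.3511 / (0.25·0.3511 + 0.35·0.6489) ≈ 0.2787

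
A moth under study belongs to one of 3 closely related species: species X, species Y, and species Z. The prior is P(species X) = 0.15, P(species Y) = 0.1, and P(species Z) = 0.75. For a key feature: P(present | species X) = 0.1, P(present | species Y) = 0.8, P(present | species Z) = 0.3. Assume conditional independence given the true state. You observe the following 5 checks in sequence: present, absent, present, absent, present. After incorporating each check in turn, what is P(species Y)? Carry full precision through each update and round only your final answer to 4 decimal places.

After 'present': normaliser = 0.1·0.1500 + 0.8·0.1000 + 0.3·0.7500; P(species X) ≈ 0.0469, P(species Y) ≈ 0.2500, P(species Z) ≈ 0.7031
After 'absent': normaliser = 0.9·0.0469 + 0.2·0.2500 + 0.7·0.7031; P(species X) ≈ 0.0722, P(species Y) ≈ 0.0856, P(species Z) ≈ 0.8422
After 'present': normaliser = 0.1·0.0722 + 0.8·0.0856 + 0.3·0.8422; P(species X) ≈ 0.0220, P(species Y) ≈ 0.2085, P(species Z) ≈ 0.7695
After 'absent': normaliser = 0.9·0.0220 + 0.2·0.2085 + 0.7·0.7695; P(species X) ≈ 0.0330, P(species Y) ≈ 0.0695, P(species Z) ≈ 0.8976
After 'present': normaliser = 0.1·0.0330 + 0.8·0.0695 + 0.3·0.8976; P(species X) ≈ 0.0100, P(species Y) ≈ 0.1694, P(species Z) ≈ 0.8206

0.1694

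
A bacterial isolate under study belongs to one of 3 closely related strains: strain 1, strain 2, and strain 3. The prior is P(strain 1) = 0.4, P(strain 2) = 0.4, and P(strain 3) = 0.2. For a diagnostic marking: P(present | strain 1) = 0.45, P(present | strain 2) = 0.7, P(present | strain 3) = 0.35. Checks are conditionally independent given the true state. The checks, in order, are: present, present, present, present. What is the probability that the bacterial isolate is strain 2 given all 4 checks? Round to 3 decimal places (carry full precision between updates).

0.832

Each posterior becomes the prior for the next update.
After 'present': normaliser = 0.45·0.4000 + 0.7·0.4000 + 0.35·0.2000; P(strain 1) ≈ 0.3396, P(strain 2) ≈ 0.5283, P(strain 3) ≈ 0.1321
After 'present': normaliser = 0.45·0.3396 + 0.7·0.5283 + 0.35·0.1321; P(strain 1) ≈ 0.2687, P(strain 2) ≈ 0.6501, P(strain 3) ≈ 0.0813
After 'present': normaliser = 0.45·0.2687 + 0.7·0.6501 + 0.35·0.0813; P(strain 1) ≈ 0.2000, P(strain 2) ≈ 0.7529, P(strain 3) ≈ 0.0471
After 'present': normaliser = 0.45·0.2000 + 0.7·0.7529 + 0.35·0.0471; P(strain 1) ≈ 0.1421, P(strain 2) ≈ 0.8319, P(strain 3) ≈ 0.0260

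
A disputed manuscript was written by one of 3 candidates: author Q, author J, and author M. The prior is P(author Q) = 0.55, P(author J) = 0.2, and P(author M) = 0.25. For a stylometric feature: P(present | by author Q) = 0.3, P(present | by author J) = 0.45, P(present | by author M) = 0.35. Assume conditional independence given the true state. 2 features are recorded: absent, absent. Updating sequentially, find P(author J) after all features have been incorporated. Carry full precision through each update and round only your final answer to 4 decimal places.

After 'absent': normaliser = 0.7·0.5500 + 0.55·0.2000 + 0.65·0.2500; P(author Q) ≈ 0.5856, P(author J) ≈ 0.1673, P(author M) ≈ 0.2471
After 'absent': normaliser = 0.7·0.5856 + 0.55·0.1673 + 0.65·0.2471; P(author Q) ≈ 0.6187, P(author J) ≈ 0.1389, P(author M) ≈ 0.2425

0.1389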